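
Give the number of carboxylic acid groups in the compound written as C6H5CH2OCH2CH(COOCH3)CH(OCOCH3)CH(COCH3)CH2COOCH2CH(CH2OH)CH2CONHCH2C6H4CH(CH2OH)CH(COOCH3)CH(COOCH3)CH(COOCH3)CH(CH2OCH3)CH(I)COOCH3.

0

Working along the chain:
  C6H5: C6H5– phenyl ring → arene.
  CH2OCH2: C–O–C with sp³ carbons on both sides and no adjacent C=O → ether.
  CH(COOCH3): pendant –COOCH3: carbonyl C bonded to C and –OCH3 → ester.
  CH(OCOCH3): pendant –OC(=O)CH3: an acyloxy group → ester.
  CH(COCH3): pendant –COCH3: carbonyl C bonded to two carbons → ketone.
  CH2COOCH2: –C(=O)–O–C with C on the carbonyl side → ester.
  CH(CH2OH): pendant –CH2OH on an sp³ backbone C → alcohol.
  CH2CONHCH2: –C(=O)–N– linkage → amide (the N is not an amine).
  C6H4: para-disubstituted benzene ring → arene.
  CH(CH2OH): pendant –CH2OH on an sp³ backbone C → alcohol.
  CH(COOCH3): pendant –COOCH3: carbonyl C bonded to C and –OCH3 → ester.
  CH(COOCH3): pendant –COOCH3: carbonyl C bonded to C and –OCH3 → ester.
  CH(COOCH3): pendant –COOCH3: carbonyl C bonded to C and –OCH3 → ester.
  CH(CH2OCH3): pendant –CH2OCH3: C–O–C linkage → ether.
  CH(I): halogen on an sp³ carbon → alkyl halide.
  COOCH3: –C(=O)OCH3: carbonyl C bonded to C and to –OCH3 → ester (not ketone + ether).
No segment is a carboxylic acid: CH(COOCH3) is ester, not carboxylic acid; CH(OCOCH3) is ester, not carboxylic acid; CH2COOCH2 is ester, not carboxylic acid. → 0.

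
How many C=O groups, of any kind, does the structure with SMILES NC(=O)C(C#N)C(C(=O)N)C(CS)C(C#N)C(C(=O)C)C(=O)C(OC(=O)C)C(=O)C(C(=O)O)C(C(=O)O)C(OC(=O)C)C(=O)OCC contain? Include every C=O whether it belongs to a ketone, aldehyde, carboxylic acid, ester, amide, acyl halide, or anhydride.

10

H2NCO: amide, 1 C=O (running total 1).
CH(CONH2): amide, 1 C=O (running total 2).
CH(COCH3): ketone, 1 C=O (running total 3).
CO: ketone, 1 C=O (running total 4).
CH(OCOCH3): ester, 1 C=O (running total 5).
CO: ketone, 1 C=O (running total 6).
CH(COOH): carboxylic acid, 1 C=O (running total 7).
CH(COOH): carboxylic acid, 1 C=O (running total 8).
CH(OCOCH3): ester, 1 C=O (running total 9).
COOCH2CH3: ester, 1 C=O (running total 10).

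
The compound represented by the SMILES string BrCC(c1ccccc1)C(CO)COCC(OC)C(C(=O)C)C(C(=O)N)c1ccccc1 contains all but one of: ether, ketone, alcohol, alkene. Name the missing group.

alkene

alcohol: present (CH(CH2OH) — pendant –CH2OH on an sp³ backbone C → alcohol).
ketone: present (CH(COCH3) — pendant –COCH3: carbonyl C bonded to two carbons → ketone).
ether: present (CH2OCH2 — C–O–C with sp³ carbons on both sides and no adjacent C=O → ether).
alkene: absent. In each of CH(C6H5) and C6H5, the C=C units are part of an aromatic ring, which is an arene, not an isolated alkene.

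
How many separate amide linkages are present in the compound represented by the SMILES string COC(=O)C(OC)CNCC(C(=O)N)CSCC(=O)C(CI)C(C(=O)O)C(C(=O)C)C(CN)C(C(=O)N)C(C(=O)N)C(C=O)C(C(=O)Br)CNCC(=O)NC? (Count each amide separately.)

4

Working along the chain:
  CH3OOC: CH3O–C(=O)–: carbonyl C bonded to C and to –OCH3 → ester (not ketone + ether).
  CH(OCH3): pendant –OCH3: C–O–C with sp³ C, no adjacent C=O → ether.
  CH2NHCH2: C–N–C with sp³ carbons and no adjacent C=O → amine (secondary).
  CH(CONH2): pendant –CONH2: carbonyl C bonded to C and N → amide.
  CH2SCH2: C–S–C linkage → sulfide (thioether).
  CO: –C(=O)– with carbon on both sides → ketone.
  CH(CH2I): pendant –CH2X: halogen on sp³ carbon → alkyl halide.
  CH(COOH): pendant –COOH: carbonyl C bonded to C and –OH → carboxylic acid.
  CH(COCH3): pendant –COCH3: carbonyl C bonded to two carbons → ketone.
  CH(CH2NH2): pendant –CH2NH2: N on sp³ C, no adjacent C=O → amine.
  CH(CONH2): pendant –CONH2: carbonyl C bonded to C and N → amide.
  CH(CONH2): pendant –CONH2: carbonyl C bonded to C and N → amide.
  CH(CHO): pendant –CHO: carbonyl C bonded to C and H → aldehyde.
  CH(COBr): pendant –C(=O)X: carbonyl C bonded to C and halogen → acyl halide.
  CH2NHCH2: C–N–C with sp³ carbons and no adjacent C=O → amine (secondary).
  CONHCH3: –C(=O)NHCH3: carbonyl C bonded to C and to N → amide (the N is not an amine).
Amide appears at: CH(CONH2), CH(CONH2), CH(CONH2), CONHCH3 → 4.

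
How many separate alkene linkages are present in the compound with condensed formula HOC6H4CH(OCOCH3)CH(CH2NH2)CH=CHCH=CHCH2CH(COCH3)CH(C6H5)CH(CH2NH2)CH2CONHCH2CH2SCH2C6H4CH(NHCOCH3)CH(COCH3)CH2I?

2

Working along the chain:
  HOC6H4: –OH attached directly to an aromatic ring → phenol (not alcohol); the ring itself is an arene.
  CH(OCOCH3): pendant –OC(=O)CH3: an acyloxy group → ester.
  CH(CH2NH2): pendant –CH2NH2: N on sp³ C, no adjacent C=O → amine.
  CH=CH: C=C double bond → alkene.
  CH=CH: C=C double bond → alkene.
  CH(COCH3): pendant –COCH3: carbonyl C bonded to two carbons → ketone.
  CH(C6H5): pendant –C6H5: benzene ring → arene.
  CH(CH2NH2): pendant –CH2NH2: N on sp³ C, no adjacent C=O → amine.
  CH2CONHCH2: –C(=O)–N– linkage → amide (the N is not an amine).
  CH2SCH2: C–S–C linkage → sulfide (thioether).
  C6H4: para-disubstituted benzene ring → arene.
  CH(NHCOCH3): pendant –NHC(=O)CH3: N bonded to a carbonyl → amide (not amine).
  CH(COCH3): pendant –COCH3: carbonyl C bonded to two carbons → ketone.
  CH2I: halogen on an sp³ carbon → alkyl halide.
Alkene appears at: CH=CH, CH=CH → 2.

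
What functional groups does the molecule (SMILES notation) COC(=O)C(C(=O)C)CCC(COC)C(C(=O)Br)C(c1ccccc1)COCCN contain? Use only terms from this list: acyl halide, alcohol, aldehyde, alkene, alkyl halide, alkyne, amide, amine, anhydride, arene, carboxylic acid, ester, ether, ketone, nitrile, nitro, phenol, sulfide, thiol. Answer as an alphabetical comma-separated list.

CH3O–C(=O)–: carbonyl C bonded to C and to –OCH3 → ester (not ketone + ether).
pendant –COCH3: carbonyl C bonded to two carbons → ketone.
pendant –CH2OCH3: C–O–C linkage → ether.
pendant –C(=O)X: carbonyl C bonded to C and halogen → acyl halide.
pendant –C6H5: benzene ring → arene.
C–O–C with sp³ carbons on both sides and no adjacent C=O → ether.
–NH2 on an sp³ carbon with no adjacent C=O → amine.

acyl halide, amine, arene, ester, ether, ketone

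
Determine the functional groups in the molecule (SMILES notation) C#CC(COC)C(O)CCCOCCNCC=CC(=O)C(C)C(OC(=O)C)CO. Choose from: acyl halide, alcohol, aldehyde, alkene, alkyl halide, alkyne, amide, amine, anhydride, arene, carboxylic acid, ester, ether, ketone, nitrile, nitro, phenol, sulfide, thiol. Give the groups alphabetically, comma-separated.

Working along the chain:
  HC≡C: C≡C triple bond → alkyne.
  CH(CH2OCH3): pendant –CH2OCH3: C–O–C linkage → ether.
  CH(OH): –OH on an sp³ carbon → alcohol (secondary).
  CH2OCH2: C–O–C with sp³ carbons on both sides and no adjacent C=O → ether.
  CH2NHCH2: C–N–C with sp³ carbons and no adjacent C=O → amine (secondary).
  CH=CH: C=C double bond → alkene.
  CO: –C(=O)– with carbon on both sides → ketone.
  CH(OCOCH3): pendant –OC(=O)CH3: an acyloxy group → ester.
  CH2OH: –OH on an sp³ carbon → alcohol.

alcohol, alkene, alkyne, amine, ester, ether, ketone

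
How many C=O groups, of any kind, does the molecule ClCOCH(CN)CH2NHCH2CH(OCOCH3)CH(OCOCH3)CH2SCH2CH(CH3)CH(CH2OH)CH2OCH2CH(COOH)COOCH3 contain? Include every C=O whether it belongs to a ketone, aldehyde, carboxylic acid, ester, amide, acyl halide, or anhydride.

ClCO: acyl halide, 1 C=O (running total 1).
CH(OCOCH3): ester, 1 C=O (running total 2).
CH(OCOCH3): ester, 1 C=O (running total 3).
CH(COOH): carboxylic acid, 1 C=O (running total 4).
COOCH3: ester, 1 C=O (running total 5).

5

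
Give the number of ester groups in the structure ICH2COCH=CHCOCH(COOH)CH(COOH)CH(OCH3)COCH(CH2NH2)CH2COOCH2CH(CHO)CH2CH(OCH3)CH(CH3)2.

halogen on an sp³ carbon → alkyl halide.
–C(=O)– with carbon on both sides → ketone.
C=C double bond → alkene.
–C(=O)– with carbon on both sides → ketone.
pendant –COOH: carbonyl C bonded to C and –OH → carboxylic acid.
pendant –COOH: carbonyl C bonded to C and –OH → carboxylic acid.
pendant –OCH3: C–O–C with sp³ C, no adjacent C=O → ether.
–C(=O)– with carbon on both sides → ketone.
pendant –CH2NH2: N on sp³ C, no adjacent C=O → amine.
–C(=O)–O–C with C on the carbonyl side → ester.
pendant –CHO: carbonyl C bonded to C and H → aldehyde.
pendant –OCH3: C–O–C with sp³ C, no adjacent C=O → ether.
Ester appears at: CH2COOCH2 → 1.

1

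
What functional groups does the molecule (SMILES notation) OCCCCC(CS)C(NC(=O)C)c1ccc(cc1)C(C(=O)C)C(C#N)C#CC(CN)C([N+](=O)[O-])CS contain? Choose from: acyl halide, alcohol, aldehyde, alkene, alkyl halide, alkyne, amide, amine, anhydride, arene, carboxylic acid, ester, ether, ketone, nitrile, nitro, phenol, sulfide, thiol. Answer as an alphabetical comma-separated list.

alcohol, alkyne, amide, amine, arene, ketone, nitrile, nitro, thiol

HO– on an sp³ carbon → alcohol.
pendant –CH2SH → thiol.
pendant –NHC(=O)CH3: N bonded to a carbonyl → amide (not amine).
para-disubstituted benzene ring → arene.
pendant –COCH3: carbonyl C bonded to two carbons → ketone.
pendant –C≡N: nitrile.
C≡C triple bond → alkyne.
pendant –CH2NH2: N on sp³ C, no adjacent C=O → amine.
–NO2 on an sp³ carbon → nitro (the N=O is not a carbonyl).
–SH on an sp³ carbon → thiol.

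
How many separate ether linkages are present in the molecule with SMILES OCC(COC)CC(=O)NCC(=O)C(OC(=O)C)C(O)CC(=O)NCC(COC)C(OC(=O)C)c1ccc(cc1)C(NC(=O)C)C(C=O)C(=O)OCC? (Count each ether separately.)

2

Reading the structure from left to right:
  HOCH2: HO– on an sp³ carbon → alcohol.
  CH(CH2OCH3): pendant –CH2OCH3: C–O–C linkage → ether.
  CH2CONHCH2: –C(=O)–N– linkage → amide (the N is not an amine).
  CO: –C(=O)– with carbon on both sides → ketone.
  CH(OCOCH3): pendant –OC(=O)CH3: an acyloxy group → ester.
  CH(OH): –OH on an sp³ carbon → alcohol (secondary).
  CH2CONHCH2: –C(=O)–N– linkage → amide (the N is not an amine).
  CH(CH2OCH3): pendant –CH2OCH3: C–O–C linkage → ether.
  CH(OCOCH3): pendant –OC(=O)CH3: an acyloxy group → ester.
  C6H4: para-disubstituted benzene ring → arene.
  CH(NHCOCH3): pendant –NHC(=O)CH3: N bonded to a carbonyl → amide (not amine).
  CH(CHO): pendant –CHO: carbonyl C bonded to C and H → aldehyde.
  COOCH2CH3: –C(=O)OCH2CH3: carbonyl C bonded to C and to –OEt → ester.
Ether appears at: CH(CH2OCH3), CH(CH2OCH3) → 2.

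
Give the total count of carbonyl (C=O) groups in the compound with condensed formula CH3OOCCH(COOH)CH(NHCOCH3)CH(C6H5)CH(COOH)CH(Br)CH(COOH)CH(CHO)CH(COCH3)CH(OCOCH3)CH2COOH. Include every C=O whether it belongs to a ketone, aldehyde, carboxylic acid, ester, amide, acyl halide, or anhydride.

9

CH3OOC: ester, 1 C=O (running total 1).
CH(COOH): carboxylic acid, 1 C=O (running total 2).
CH(NHCOCH3): amide, 1 C=O (running total 3).
CH(COOH): carboxylic acid, 1 C=O (running total 4).
CH(COOH): carboxylic acid, 1 C=O (running total 5).
CH(CHO): aldehyde, 1 C=O (running total 6).
CH(COCH3): ketone, 1 C=O (running total 7).
CH(OCOCH3): ester, 1 C=O (running total 8).
COOH: carboxylic acid, 1 C=O (running total 9).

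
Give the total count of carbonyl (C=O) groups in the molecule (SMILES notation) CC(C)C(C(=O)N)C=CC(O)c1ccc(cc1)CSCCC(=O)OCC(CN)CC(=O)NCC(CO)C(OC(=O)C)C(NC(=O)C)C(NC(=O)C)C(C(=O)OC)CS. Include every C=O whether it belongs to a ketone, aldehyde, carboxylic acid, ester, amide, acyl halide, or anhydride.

CH(CONH2): amide, 1 C=O (running total 1).
CH2COOCH2: ester, 1 C=O (running total 2).
CH2CONHCH2: amide, 1 C=O (running total 3).
CH(OCOCH3): ester, 1 C=O (running total 4).
CH(NHCOCH3): amide, 1 C=O (running total 5).
CH(NHCOCH3): amide, 1 C=O (running total 6).
CH(COOCH3): ester, 1 C=O (running total 7).

7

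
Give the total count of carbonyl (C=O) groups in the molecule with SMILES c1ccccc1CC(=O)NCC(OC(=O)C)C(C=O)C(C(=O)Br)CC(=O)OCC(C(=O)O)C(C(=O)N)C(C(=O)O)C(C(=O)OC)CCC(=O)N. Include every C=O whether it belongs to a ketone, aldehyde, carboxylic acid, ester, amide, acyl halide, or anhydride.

CH2CONHCH2: amide, 1 C=O (running total 1).
CH(OCOCH3): ester, 1 C=O (running total 2).
CH(CHO): aldehyde, 1 C=O (running total 3).
CH(COBr): acyl halide, 1 C=O (running total 4).
CH2COOCH2: ester, 1 C=O (running total 5).
CH(COOH): carboxylic acid, 1 C=O (running total 6).
CH(CONH2): amide, 1 C=O (running total 7).
CH(COOH): carboxylic acid, 1 C=O (running total 8).
CH(COOCH3): ester, 1 C=O (running total 9).
CONH2: amide, 1 C=O (running total 10).

10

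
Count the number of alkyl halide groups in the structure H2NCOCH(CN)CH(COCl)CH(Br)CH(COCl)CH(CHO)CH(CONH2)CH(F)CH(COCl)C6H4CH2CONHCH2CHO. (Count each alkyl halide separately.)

–C(=O)NH2: carbonyl C bonded to C and to N → amide (the N is not a separate amine).
pendant –C≡N: nitrile.
pendant –C(=O)X: carbonyl C bonded to C and halogen → acyl halide.
halogen on an sp³ carbon → alkyl halide.
pendant –C(=O)X: carbonyl C bonded to C and halogen → acyl halide.
pendant –CHO: carbonyl C bonded to C and H → aldehyde.
pendant –CONH2: carbonyl C bonded to C and N → amide.
halogen on an sp³ carbon → alkyl halide.
pendant –C(=O)X: carbonyl C bonded to C and halogen → acyl halide.
para-disubstituted benzene ring → arene.
–C(=O)–N– linkage → amide (the N is not an amine).
terminal –CHO: carbonyl C bonded to H and C → aldehyde.
Alkyl halide appears at: CH(Br), CH(F) → 2.

2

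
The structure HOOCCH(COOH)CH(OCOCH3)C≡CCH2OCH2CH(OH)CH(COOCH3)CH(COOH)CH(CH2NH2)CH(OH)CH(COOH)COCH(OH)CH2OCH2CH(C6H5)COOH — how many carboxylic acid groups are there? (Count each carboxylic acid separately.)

5

–COOH: carbonyl C bonded to –OH and C → carboxylic acid (the –OH is not a separate alcohol).
pendant –COOH: carbonyl C bonded to C and –OH → carboxylic acid.
pendant –OC(=O)CH3: an acyloxy group → ester.
C≡C triple bond → alkyne.
C–O–C with sp³ carbons on both sides and no adjacent C=O → ether.
–OH on an sp³ carbon → alcohol (secondary).
pendant –COOCH3: carbonyl C bonded to C and –OCH3 → ester.
pendant –COOH: carbonyl C bonded to C and –OH → carboxylic acid.
pendant –CH2NH2: N on sp³ C, no adjacent C=O → amine.
–OH on an sp³ carbon → alcohol (secondary).
pendant –COOH: carbonyl C bonded to C and –OH → carboxylic acid.
–C(=O)– with carbon on both sides → ketone.
–OH on an sp³ carbon → alcohol (secondary).
C–O–C with sp³ carbons on both sides and no adjacent C=O → ether.
pendant –C6H5: benzene ring → arene.
–COOH: carbonyl C bonded to –OH and C → carboxylic acid (the –OH is not a separate alcohol).
Carboxylic acid appears at: HOOC, CH(COOH), CH(COOH), CH(COOH), COOH → 5.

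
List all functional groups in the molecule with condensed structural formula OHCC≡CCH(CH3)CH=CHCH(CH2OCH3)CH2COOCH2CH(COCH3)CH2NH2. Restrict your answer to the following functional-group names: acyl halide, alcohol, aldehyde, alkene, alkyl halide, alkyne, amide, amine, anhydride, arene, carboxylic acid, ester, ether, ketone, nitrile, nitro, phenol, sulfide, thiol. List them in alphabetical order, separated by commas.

aldehyde, alkene, alkyne, amine, ester, ether, ketone

Working along the chain:
  OHC: terminal –CHO: carbonyl C bonded to H and C → aldehyde.
  C≡C: C≡C triple bond → alkyne.
  CH=CH: C=C double bond → alkene.
  CH(CH2OCH3): pendant –CH2OCH3: C–O–C linkage → ether.
  CH2COOCH2: –C(=O)–O–C with C on the carbonyl side → ester.
  CH(COCH3): pendant –COCH3: carbonyl C bonded to two carbons → ketone.
  CH2NH2: –NH2 on an sp³ carbon with no adjacent C=O → amine.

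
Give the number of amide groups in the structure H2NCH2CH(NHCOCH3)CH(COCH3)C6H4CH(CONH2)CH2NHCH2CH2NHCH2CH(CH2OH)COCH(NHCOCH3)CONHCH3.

Working along the chain:
  H2NCH2: –NH2 on an sp³ carbon with no adjacent C=O → amine.
  CH(NHCOCH3): pendant –NHC(=O)CH3: N bonded to a carbonyl → amide (not amine).
  CH(COCH3): pendant –COCH3: carbonyl C bonded to two carbons → ketone.
  C6H4: para-disubstituted benzene ring → arene.
  CH(CONH2): pendant –CONH2: carbonyl C bonded to C and N → amide.
  CH2NHCH2: C–N–C with sp³ carbons and no adjacent C=O → amine (secondary).
  CH2NHCH2: C–N–C with sp³ carbons and no adjacent C=O → amine (secondary).
  CH(CH2OH): pendant –CH2OH on an sp³ backbone C → alcohol.
  CO: –C(=O)– with carbon on both sides → ketone.
  CH(NHCOCH3): pendant –NHC(=O)CH3: N bonded to a carbonyl → amide (not amine).
  CONHCH3: –C(=O)NHCH3: carbonyl C bonded to C and to N → amide (the N is not an amine).
Amide appears at: CH(NHCOCH3), CH(CONH2), CH(NHCOCH3), CONHCH3 → 4.

4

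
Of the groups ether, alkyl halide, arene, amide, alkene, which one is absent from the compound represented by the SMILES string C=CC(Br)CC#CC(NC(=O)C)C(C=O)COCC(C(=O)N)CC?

alkene: present (CH2=CH — C=C double bond → alkene).
amide: present (CH(NHCOCH3) — pendant –NHC(=O)CH3: N bonded to a carbonyl → amide (not amine)).
ether: present (CH2OCH2 — C–O–C with sp³ carbons on both sides and no adjacent C=O → ether).
alkyl halide: present (CH(Br) — halogen on an sp³ carbon → alkyl halide).
arene: no segment matches this pattern.

arene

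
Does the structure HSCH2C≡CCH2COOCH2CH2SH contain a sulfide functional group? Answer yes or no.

no

Taking each segment in turn:
  HSCH2: –SH on an sp³ carbon → thiol.
  C≡C: C≡C triple bond → alkyne.
  CH2COOCH2: –C(=O)–O–C with C on the carbonyl side → ester.
  CH2SH: –SH on an sp³ carbon → thiol.
The groups actually present are: alkyne, ester, thiol.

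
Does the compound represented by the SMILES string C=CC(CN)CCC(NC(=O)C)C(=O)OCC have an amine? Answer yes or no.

C=C double bond → alkene.
pendant –CH2NH2: N on sp³ C, no adjacent C=O → amine.
pendant –NHC(=O)CH3: N bonded to a carbonyl → amide (not amine).
–C(=O)OCH2CH3: carbonyl C bonded to C and to –OEt → ester.
The CH(CH2NH2) segment supplies the amine: pendant –CH2NH2: N on sp³ C, no adjacent C=O → amine.

yes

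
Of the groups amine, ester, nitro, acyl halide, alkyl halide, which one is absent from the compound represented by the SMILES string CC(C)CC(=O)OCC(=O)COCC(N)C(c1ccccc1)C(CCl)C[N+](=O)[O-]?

acyl halide

nitro: present (CH2NO2 — –NO2 on carbon → nitro group).
amine: present (CH(NH2) — –NH2 on an sp³ carbon with no adjacent C=O → amine).
ester: present (CH2COOCH2 — –C(=O)–O–C with C on the carbonyl side → ester).
alkyl halide: present (CH(CH2Cl) — pendant –CH2X: halogen on sp³ carbon → alkyl halide).
acyl halide: no segment matches this pattern.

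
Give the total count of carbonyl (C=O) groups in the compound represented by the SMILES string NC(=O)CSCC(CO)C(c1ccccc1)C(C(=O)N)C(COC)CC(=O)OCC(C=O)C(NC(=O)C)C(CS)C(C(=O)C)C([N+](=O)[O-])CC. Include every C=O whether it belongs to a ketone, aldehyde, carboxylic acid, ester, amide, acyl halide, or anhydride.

6

H2NCO: amide, 1 C=O (running total 1).
CH(CONH2): amide, 1 C=O (running total 2).
CH2COOCH2: ester, 1 C=O (running total 3).
CH(CHO): aldehyde, 1 C=O (running total 4).
CH(NHCOCH3): amide, 1 C=O (running total 5).
CH(COCH3): ketone, 1 C=O (running total 6).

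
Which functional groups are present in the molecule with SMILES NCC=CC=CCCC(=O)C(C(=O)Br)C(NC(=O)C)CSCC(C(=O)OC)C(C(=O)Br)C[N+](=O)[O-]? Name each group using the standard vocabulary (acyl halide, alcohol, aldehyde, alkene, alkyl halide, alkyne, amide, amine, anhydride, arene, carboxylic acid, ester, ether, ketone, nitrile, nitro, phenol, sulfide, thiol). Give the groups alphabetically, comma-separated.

Working along the chain:
  H2NCH2: –NH2 on an sp³ carbon with no adjacent C=O → amine.
  CH=CH: C=C double bond → alkene.
  CH=CH: C=C double bond → alkene.
  CO: –C(=O)– with carbon on both sides → ketone.
  CH(COBr): pendant –C(=O)X: carbonyl C bonded to C and halogen → acyl halide.
  CH(NHCOCH3): pendant –NHC(=O)CH3: N bonded to a carbonyl → amide (not amine).
  CH2SCH2: C–S–C linkage → sulfide (thioether).
  CH(COOCH3): pendant –COOCH3: carbonyl C bonded to C and –OCH3 → ester.
  CH(COBr): pendant –C(=O)X: carbonyl C bonded to C and halogen → acyl halide.
  CH2NO2: –NO2 on carbon → nitro group.

acyl halide, alkene, amide, amine, ester, ketone, nitro, sulfide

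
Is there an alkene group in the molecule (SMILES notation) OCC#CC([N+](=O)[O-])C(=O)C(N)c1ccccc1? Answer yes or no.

no

Working along the chain:
  HOCH2: HO– on an sp³ carbon → alcohol.
  C≡C: C≡C triple bond → alkyne.
  CH(NO2): –NO2 on an sp³ carbon → nitro (the N=O is not a carbonyl).
  CO: –C(=O)– with carbon on both sides → ketone.
  CH(NH2): –NH2 on an sp³ carbon with no adjacent C=O → amine.
  C6H5: –C6H5 phenyl ring → arene.
In C6H5, the C=C units are part of an aromatic ring, which is an arene, not an isolated alkene.
The groups actually present are: alcohol, alkyne, amine, arene, ketone, nitro.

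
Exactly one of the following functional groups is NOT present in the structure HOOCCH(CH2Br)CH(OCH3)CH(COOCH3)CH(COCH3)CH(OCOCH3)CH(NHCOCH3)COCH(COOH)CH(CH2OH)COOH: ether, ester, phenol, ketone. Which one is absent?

phenol

ester: present (CH(COOCH3) — pendant –COOCH3: carbonyl C bonded to C and –OCH3 → ester).
ether: present (CH(OCH3) — pendant –OCH3: C–O–C with sp³ C, no adjacent C=O → ether).
ketone: present (CH(COCH3) — pendant –COCH3: carbonyl C bonded to two carbons → ketone).
phenol: absent. In CH(CH2OH), the –OH is on an sp³ carbon, not on an aromatic ring, so it is an alcohol.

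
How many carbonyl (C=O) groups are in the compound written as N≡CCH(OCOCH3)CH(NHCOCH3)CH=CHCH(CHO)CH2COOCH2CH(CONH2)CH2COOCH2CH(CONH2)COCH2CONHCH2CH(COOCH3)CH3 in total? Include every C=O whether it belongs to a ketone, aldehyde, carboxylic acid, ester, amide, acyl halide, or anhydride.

10

CH(OCOCH3): ester, 1 C=O (running total 1).
CH(NHCOCH3): amide, 1 C=O (running total 2).
CH(CHO): aldehyde, 1 C=O (running total 3).
CH2COOCH2: ester, 1 C=O (running total 4).
CH(CONH2): amide, 1 C=O (running total 5).
CH2COOCH2: ester, 1 C=O (running total 6).
CH(CONH2): amide, 1 C=O (running total 7).
CO: ketone, 1 C=O (running total 8).
CH2CONHCH2: amide, 1 C=O (running total 9).
CH(COOCH3): ester, 1 C=O (running total 10).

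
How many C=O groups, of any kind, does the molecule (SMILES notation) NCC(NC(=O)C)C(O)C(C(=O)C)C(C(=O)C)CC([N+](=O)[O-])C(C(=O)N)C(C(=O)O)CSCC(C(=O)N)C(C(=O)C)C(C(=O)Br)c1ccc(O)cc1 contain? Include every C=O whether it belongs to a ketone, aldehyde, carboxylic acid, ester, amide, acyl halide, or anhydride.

CH(NHCOCH3): amide, 1 C=O (running total 1).
CH(COCH3): ketone, 1 C=O (running total 2).
CH(COCH3): ketone, 1 C=O (running total 3).
CH(CONH2): amide, 1 C=O (running total 4).
CH(COOH): carboxylic acid, 1 C=O (running total 5).
CH(CONH2): amide, 1 C=O (running total 6).
CH(COCH3): ketone, 1 C=O (running total 7).
CH(COBr): acyl halide, 1 C=O (running total 8).

8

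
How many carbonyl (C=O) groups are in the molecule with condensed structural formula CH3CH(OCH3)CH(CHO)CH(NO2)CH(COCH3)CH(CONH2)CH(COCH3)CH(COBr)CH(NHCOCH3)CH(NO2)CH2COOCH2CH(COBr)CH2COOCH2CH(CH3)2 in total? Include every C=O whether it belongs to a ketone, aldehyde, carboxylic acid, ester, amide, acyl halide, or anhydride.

CH(CHO): aldehyde, 1 C=O (running total 1).
CH(COCH3): ketone, 1 C=O (running total 2).
CH(CONH2): amide, 1 C=O (running total 3).
CH(COCH3): ketone, 1 C=O (running total 4).
CH(COBr): acyl halide, 1 C=O (running total 5).
CH(NHCOCH3): amide, 1 C=O (running total 6).
CH2COOCH2: ester, 1 C=O (running total 7).
CH(COBr): acyl halide, 1 C=O (running total 8).
CH2COOCH2: ester, 1 C=O (running total 9).

9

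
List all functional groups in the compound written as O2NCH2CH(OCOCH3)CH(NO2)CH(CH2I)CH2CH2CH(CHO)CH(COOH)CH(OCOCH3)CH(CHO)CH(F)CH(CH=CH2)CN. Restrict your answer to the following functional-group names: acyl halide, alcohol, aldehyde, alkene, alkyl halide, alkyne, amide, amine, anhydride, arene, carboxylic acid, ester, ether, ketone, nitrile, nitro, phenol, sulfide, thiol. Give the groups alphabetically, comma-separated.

aldehyde, alkene, alkyl halide, carboxylic acid, ester, nitrile, nitro

–NO2 on carbon → nitro group.
pendant –OC(=O)CH3: an acyloxy group → ester.
–NO2 on an sp³ carbon → nitro (the N=O is not a carbonyl).
pendant –CH2X: halogen on sp³ carbon → alkyl halide.
pendant –CHO: carbonyl C bonded to C and H → aldehyde.
pendant –COOH: carbonyl C bonded to C and –OH → carboxylic acid.
pendant –OC(=O)CH3: an acyloxy group → ester.
pendant –CHO: carbonyl C bonded to C and H → aldehyde.
halogen on an sp³ carbon → alkyl halide.
pendant –CH=CH2: C=C double bond → alkene.
–C≡N: carbon triple-bonded to nitrogen → nitrile.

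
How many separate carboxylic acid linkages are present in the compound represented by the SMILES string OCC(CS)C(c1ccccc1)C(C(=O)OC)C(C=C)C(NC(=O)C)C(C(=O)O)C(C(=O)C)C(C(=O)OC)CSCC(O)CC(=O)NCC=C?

HO– on an sp³ carbon → alcohol.
pendant –CH2SH → thiol.
pendant –C6H5: benzene ring → arene.
pendant –COOCH3: carbonyl C bonded to C and –OCH3 → ester.
pendant –CH=CH2: C=C double bond → alkene.
pendant –NHC(=O)CH3: N bonded to a carbonyl → amide (not amine).
pendant –COOH: carbonyl C bonded to C and –OH → carboxylic acid.
pendant –COCH3: carbonyl C bonded to two carbons → ketone.
pendant –COOCH3: carbonyl C bonded to C and –OCH3 → ester.
C–S–C linkage → sulfide (thioether).
–OH on an sp³ carbon → alcohol (secondary).
–C(=O)–N– linkage → amide (the N is not an amine).
C=C double bond → alkene.
Carboxylic acid appears at: CH(COOH) → 1.

1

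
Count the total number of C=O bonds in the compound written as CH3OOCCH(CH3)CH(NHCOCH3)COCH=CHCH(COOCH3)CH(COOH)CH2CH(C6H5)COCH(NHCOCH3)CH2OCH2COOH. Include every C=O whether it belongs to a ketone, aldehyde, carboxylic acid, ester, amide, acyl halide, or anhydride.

8

CH3OOC: ester, 1 C=O (running total 1).
CH(NHCOCH3): amide, 1 C=O (running total 2).
CO: ketone, 1 C=O (running total 3).
CH(COOCH3): ester, 1 C=O (running total 4).
CH(COOH): carboxylic acid, 1 C=O (running total 5).
CO: ketone, 1 C=O (running total 6).
CH(NHCOCH3): amide, 1 C=O (running total 7).
COOH: carboxylic acid, 1 C=O (running total 8).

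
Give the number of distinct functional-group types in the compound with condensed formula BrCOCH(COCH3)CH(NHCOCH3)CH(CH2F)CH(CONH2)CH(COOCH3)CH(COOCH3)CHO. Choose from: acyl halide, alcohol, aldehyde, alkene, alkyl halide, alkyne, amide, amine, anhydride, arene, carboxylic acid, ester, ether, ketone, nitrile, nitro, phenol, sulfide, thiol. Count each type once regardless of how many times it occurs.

6

–C(=O)Br: carbonyl C bonded to C and to a halogen → acyl halide (not alkyl halide).
pendant –COCH3: carbonyl C bonded to two carbons → ketone.
pendant –NHC(=O)CH3: N bonded to a carbonyl → amide (not amine).
pendant –CH2X: halogen on sp³ carbon → alkyl halide.
pendant –CONH2: carbonyl C bonded to C and N → amide.
pendant –COOCH3: carbonyl C bonded to C and –OCH3 → ester.
pendant –COOCH3: carbonyl C bonded to C and –OCH3 → ester.
terminal –CHO: carbonyl C bonded to H and C → aldehyde.
Distinct types present: acyl halide, aldehyde, alkyl halide, amide, ester, ketone.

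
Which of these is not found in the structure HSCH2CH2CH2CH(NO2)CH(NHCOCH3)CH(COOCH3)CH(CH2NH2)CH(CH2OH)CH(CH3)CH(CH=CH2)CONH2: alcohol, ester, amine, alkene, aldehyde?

aldehyde

amine: present (CH(CH2NH2) — pendant –CH2NH2: N on sp³ C, no adjacent C=O → amine).
alcohol: present (CH(CH2OH) — pendant –CH2OH on an sp³ backbone C → alcohol).
ester: present (CH(COOCH3) — pendant –COOCH3: carbonyl C bonded to C and –OCH3 → ester).
alkene: present (CH(CH=CH2) — pendant –CH=CH2: C=C double bond → alkene).
aldehyde: no segment matches this pattern.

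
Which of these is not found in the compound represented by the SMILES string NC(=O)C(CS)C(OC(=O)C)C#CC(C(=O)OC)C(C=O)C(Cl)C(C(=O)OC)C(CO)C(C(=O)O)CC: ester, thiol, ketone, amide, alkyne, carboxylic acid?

ester: present (CH(OCOCH3) — pendant –OC(=O)CH3: an acyloxy group → ester).
carboxylic acid: present (CH(COOH) — pendant –COOH: carbonyl C bonded to C and –OH → carboxylic acid).
alkyne: present (C≡C — C≡C triple bond → alkyne).
amide: present (H2NCO — –C(=O)NH2: carbonyl C bonded to C and to N → amide (the N is not a separate amine)).
thiol: present (CH(CH2SH) — pendant –CH2SH → thiol).
ketone: absent. In each of CH(OCOCH3) and CH(COOCH3), the C=O is bonded to an –O–C group, which defines an ester, not a ketone. In H2NCO, the C=O is bonded to nitrogen, which defines an amide, not a ketone. In CH(COOH), the C=O bears an –OH, making it a carboxylic acid rather than a ketone. In CH(CHO), the carbonyl carbon carries an H, so it is an aldehyde, not a ketone.

ketone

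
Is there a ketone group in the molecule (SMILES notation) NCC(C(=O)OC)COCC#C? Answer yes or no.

–NH2 on an sp³ carbon with no adjacent C=O → amine.
pendant –COOCH3: carbonyl C bonded to C and –OCH3 → ester.
C–O–C with sp³ carbons on both sides and no adjacent C=O → ether.
C≡C triple bond → alkyne.
In CH(COOCH3), the C=O is bonded to an –O–C group, which defines an ester, not a ketone.
The groups actually present are: alkyne, amine, ester, ether.

no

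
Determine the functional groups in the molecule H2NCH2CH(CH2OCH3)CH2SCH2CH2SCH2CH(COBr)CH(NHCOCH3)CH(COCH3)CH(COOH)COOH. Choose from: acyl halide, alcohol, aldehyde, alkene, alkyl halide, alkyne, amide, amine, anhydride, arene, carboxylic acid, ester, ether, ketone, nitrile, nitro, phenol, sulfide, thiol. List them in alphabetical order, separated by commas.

acyl halide, amide, amine, carboxylic acid, ether, ketone, sulfide

Reading the structure from left to right:
  H2NCH2: –NH2 on an sp³ carbon with no adjacent C=O → amine.
  CH(CH2OCH3): pendant –CH2OCH3: C–O–C linkage → ether.
  CH2SCH2: C–S–C linkage → sulfide (thioether).
  CH2SCH2: C–S–C linkage → sulfide (thioether).
  CH(COBr): pendant –C(=O)X: carbonyl C bonded to C and halogen → acyl halide.
  CH(NHCOCH3): pendant –NHC(=O)CH3: N bonded to a carbonyl → amide (not amine).
  CH(COCH3): pendant –COCH3: carbonyl C bonded to two carbons → ketone.
  CH(COOH): pendant –COOH: carbonyl C bonded to C and –OH → carboxylic acid.
  COOH: –COOH: carbonyl C bonded to –OH and C → carboxylic acid (the –OH is not a separate alcohol).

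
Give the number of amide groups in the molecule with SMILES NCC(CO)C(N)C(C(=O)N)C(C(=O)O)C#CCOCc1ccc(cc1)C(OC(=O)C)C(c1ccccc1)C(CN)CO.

1

–NH2 on an sp³ carbon with no adjacent C=O → amine.
pendant –CH2OH on an sp³ backbone C → alcohol.
–NH2 on an sp³ carbon with no adjacent C=O → amine.
pendant –CONH2: carbonyl C bonded to C and N → amide.
pendant –COOH: carbonyl C bonded to C and –OH → carboxylic acid.
C≡C triple bond → alkyne.
C–O–C with sp³ carbons on both sides and no adjacent C=O → ether.
para-disubstituted benzene ring → arene.
pendant –OC(=O)CH3: an acyloxy group → ester.
pendant –C6H5: benzene ring → arene.
pendant –CH2NH2: N on sp³ C, no adjacent C=O → amine.
–OH on an sp³ carbon → alcohol.
Amide appears at: CH(CONH2) → 1.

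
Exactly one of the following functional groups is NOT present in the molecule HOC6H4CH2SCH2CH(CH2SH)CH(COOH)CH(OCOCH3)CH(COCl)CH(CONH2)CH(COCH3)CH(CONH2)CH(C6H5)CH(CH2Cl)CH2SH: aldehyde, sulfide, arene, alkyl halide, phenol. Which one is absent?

aldehyde

arene: present (HOC6H4 — –OH attached directly to an aromatic ring → phenol (not alcohol); the ring itself is an arene).
sulfide: present (CH2SCH2 — C–S–C linkage → sulfide (thioether)).
alkyl halide: present (CH(CH2Cl) — pendant –CH2X: halogen on sp³ carbon → alkyl halide).
phenol: present (HOC6H4 — –OH attached directly to an aromatic ring → phenol (not alcohol); the ring itself is an arene).
aldehyde: absent. In CH(COCH3), the carbonyl carbon is bonded to two carbons, so it is a ketone, not an aldehyde. In CH(COOH), the carbonyl carbon bears –OH, not –H, so it is a carboxylic acid.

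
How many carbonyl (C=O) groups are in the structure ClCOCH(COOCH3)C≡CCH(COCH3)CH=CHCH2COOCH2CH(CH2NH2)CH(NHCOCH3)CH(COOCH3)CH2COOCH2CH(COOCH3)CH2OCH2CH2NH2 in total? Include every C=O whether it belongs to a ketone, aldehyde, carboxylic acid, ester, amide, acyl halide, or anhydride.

8

ClCO: acyl halide, 1 C=O (running total 1).
CH(COOCH3): ester, 1 C=O (running total 2).
CH(COCH3): ketone, 1 C=O (running total 3).
CH2COOCH2: ester, 1 C=O (running total 4).
CH(NHCOCH3): amide, 1 C=O (running total 5).
CH(COOCH3): ester, 1 C=O (running total 6).
CH2COOCH2: ester, 1 C=O (running total 7).
CH(COOCH3): ester, 1 C=O (running total 8).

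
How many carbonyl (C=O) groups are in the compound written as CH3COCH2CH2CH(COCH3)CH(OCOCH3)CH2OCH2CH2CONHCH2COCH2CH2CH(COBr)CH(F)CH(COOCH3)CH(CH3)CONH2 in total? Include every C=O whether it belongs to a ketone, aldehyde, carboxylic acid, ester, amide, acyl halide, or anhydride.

8

CO: ketone, 1 C=O (running total 1).
CH(COCH3): ketone, 1 C=O (running total 2).
CH(OCOCH3): ester, 1 C=O (running total 3).
CH2CONHCH2: amide, 1 C=O (running total 4).
CO: ketone, 1 C=O (running total 5).
CH(COBr): acyl halide, 1 C=O (running total 6).
CH(COOCH3): ester, 1 C=O (running total 7).
CONH2: amide, 1 C=O (running total 8).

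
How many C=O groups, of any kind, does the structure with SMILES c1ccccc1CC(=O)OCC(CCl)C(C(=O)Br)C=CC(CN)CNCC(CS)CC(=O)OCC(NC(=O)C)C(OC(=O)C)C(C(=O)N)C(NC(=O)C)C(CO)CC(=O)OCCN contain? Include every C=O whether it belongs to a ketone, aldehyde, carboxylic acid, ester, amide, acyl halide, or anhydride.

8

CH2COOCH2: ester, 1 C=O (running total 1).
CH(COBr): acyl halide, 1 C=O (running total 2).
CH2COOCH2: ester, 1 C=O (running total 3).
CH(NHCOCH3): amide, 1 C=O (running total 4).
CH(OCOCH3): ester, 1 C=O (running total 5).
CH(CONH2): amide, 1 C=O (running total 6).
CH(NHCOCH3): amide, 1 C=O (running total 7).
CH2COOCH2: ester, 1 C=O (running total 8).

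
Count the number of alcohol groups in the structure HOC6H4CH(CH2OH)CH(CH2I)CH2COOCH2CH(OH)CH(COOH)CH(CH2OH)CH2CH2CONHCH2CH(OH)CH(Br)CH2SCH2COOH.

–OH attached directly to an aromatic ring → phenol (not alcohol); the ring itself is an arene.
pendant –CH2OH on an sp³ backbone C → alcohol.
pendant –CH2X: halogen on sp³ carbon → alkyl halide.
–C(=O)–O–C with C on the carbonyl side → ester.
–OH on an sp³ carbon → alcohol (secondary).
pendant –COOH: carbonyl C bonded to C and –OH → carboxylic acid.
pendant –CH2OH on an sp³ backbone C → alcohol.
–C(=O)–N– linkage → amide (the N is not an amine).
–OH on an sp³ carbon → alcohol (secondary).
halogen on an sp³ carbon → alkyl halide.
C–S–C linkage → sulfide (thioether).
–COOH: carbonyl C bonded to –OH and C → carboxylic acid (the –OH is not a separate alcohol).
Alcohol appears at: CH(CH2OH), CH(OH), CH(CH2OH), CH(OH) → 4.

4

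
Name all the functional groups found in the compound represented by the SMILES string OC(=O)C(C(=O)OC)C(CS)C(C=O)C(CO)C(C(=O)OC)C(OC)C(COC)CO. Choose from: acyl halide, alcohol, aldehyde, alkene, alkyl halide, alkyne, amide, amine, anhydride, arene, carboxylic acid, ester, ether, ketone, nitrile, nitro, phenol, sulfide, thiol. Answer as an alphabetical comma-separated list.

Reading the structure from left to right:
  HOOC: –COOH: carbonyl C bonded to –OH and C → carboxylic acid (the –OH is not a separate alcohol).
  CH(COOCH3): pendant –COOCH3: carbonyl C bonded to C and –OCH3 → ester.
  CH(CH2SH): pendant –CH2SH → thiol.
  CH(CHO): pendant –CHO: carbonyl C bonded to C and H → aldehyde.
  CH(CH2OH): pendant –CH2OH on an sp³ backbone C → alcohol.
  CH(COOCH3): pendant –COOCH3: carbonyl C bonded to C and –OCH3 → ester.
  CH(OCH3): pendant –OCH3: C–O–C with sp³ C, no adjacent C=O → ether.
  CH(CH2OCH3): pendant –CH2OCH3: C–O–C linkage → ether.
  CH2OH: –OH on an sp³ carbon → alcohol.

alcohol, aldehyde, carboxylic acid, ester, ether, thiol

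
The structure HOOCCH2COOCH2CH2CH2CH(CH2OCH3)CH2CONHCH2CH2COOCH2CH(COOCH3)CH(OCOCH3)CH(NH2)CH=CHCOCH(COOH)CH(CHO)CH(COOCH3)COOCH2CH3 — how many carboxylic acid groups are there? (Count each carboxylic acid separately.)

–COOH: carbonyl C bonded to –OH and C → carboxylic acid (the –OH is not a separate alcohol).
–C(=O)–O–C with C on the carbonyl side → ester.
pendant –CH2OCH3: C–O–C linkage → ether.
–C(=O)–N– linkage → amide (the N is not an amine).
–C(=O)–O–C with C on the carbonyl side → ester.
pendant –COOCH3: carbonyl C bonded to C and –OCH3 → ester.
pendant –OC(=O)CH3: an acyloxy group → ester.
–NH2 on an sp³ carbon with no adjacent C=O → amine.
C=C double bond → alkene.
–C(=O)– with carbon on both sides → ketone.
pendant –COOH: carbonyl C bonded to C and –OH → carboxylic acid.
pendant –CHO: carbonyl C bonded to C and H → aldehyde.
pendant –COOCH3: carbonyl C bonded to C and –OCH3 → ester.
–C(=O)OCH2CH3: carbonyl C bonded to C and to –OEt → ester.
Carboxylic acid appears at: HOOC, CH(COOH) → 2.

2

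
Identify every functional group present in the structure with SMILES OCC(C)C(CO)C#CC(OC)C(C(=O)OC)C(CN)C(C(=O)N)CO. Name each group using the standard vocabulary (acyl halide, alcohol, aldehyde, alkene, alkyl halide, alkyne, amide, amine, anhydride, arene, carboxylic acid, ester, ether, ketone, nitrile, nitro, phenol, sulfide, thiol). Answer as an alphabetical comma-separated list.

Reading the structure from left to right:
  HOCH2: HO– on an sp³ carbon → alcohol.
  CH(CH2OH): pendant –CH2OH on an sp³ backbone C → alcohol.
  C≡C: C≡C triple bond → alkyne.
  CH(OCH3): pendant –OCH3: C–O–C with sp³ C, no adjacent C=O → ether.
  CH(COOCH3): pendant –COOCH3: carbonyl C bonded to C and –OCH3 → ester.
  CH(CH2NH2): pendant –CH2NH2: N on sp³ C, no adjacent C=O → amine.
  CH(CONH2): pendant –CONH2: carbonyl C bonded to C and N → amide.
  CH2OH: –OH on an sp³ carbon → alcohol.

alcohol, alkyne, amide, amine, ester, ether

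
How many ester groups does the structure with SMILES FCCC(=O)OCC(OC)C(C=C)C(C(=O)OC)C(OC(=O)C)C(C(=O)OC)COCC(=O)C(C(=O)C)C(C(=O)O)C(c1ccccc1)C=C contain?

halogen on an sp³ carbon → alkyl halide.
–C(=O)–O–C with C on the carbonyl side → ester.
pendant –OCH3: C–O–C with sp³ C, no adjacent C=O → ether.
pendant –CH=CH2: C=C double bond → alkene.
pendant –COOCH3: carbonyl C bonded to C and –OCH3 → ester.
pendant –OC(=O)CH3: an acyloxy group → ester.
pendant –COOCH3: carbonyl C bonded to C and –OCH3 → ester.
C–O–C with sp³ carbons on both sides and no adjacent C=O → ether.
–C(=O)– with carbon on both sides → ketone.
pendant –COCH3: carbonyl C bonded to two carbons → ketone.
pendant –COOH: carbonyl C bonded to C and –OH → carboxylic acid.
pendant –C6H5: benzene ring → arene.
C=C double bond → alkene.
Ester appears at: CH2COOCH2, CH(COOCH3), CH(OCOCH3), CH(COOCH3) → 4.

4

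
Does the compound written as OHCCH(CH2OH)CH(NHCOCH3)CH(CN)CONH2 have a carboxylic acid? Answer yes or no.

terminal –CHO: carbonyl C bonded to H and C → aldehyde.
pendant –CH2OH on an sp³ backbone C → alcohol.
pendant –NHC(=O)CH3: N bonded to a carbonyl → amide (not amine).
pendant –C≡N: nitrile.
–C(=O)NH2: carbonyl C bonded to C and to N → amide (the N is not a separate amine).
In each of CH(NHCOCH3) and CONH2, the carbonyl is bonded to nitrogen, not to –OH; that is an amide.
The groups actually present are: alcohol, aldehyde, amide, nitrile.

no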